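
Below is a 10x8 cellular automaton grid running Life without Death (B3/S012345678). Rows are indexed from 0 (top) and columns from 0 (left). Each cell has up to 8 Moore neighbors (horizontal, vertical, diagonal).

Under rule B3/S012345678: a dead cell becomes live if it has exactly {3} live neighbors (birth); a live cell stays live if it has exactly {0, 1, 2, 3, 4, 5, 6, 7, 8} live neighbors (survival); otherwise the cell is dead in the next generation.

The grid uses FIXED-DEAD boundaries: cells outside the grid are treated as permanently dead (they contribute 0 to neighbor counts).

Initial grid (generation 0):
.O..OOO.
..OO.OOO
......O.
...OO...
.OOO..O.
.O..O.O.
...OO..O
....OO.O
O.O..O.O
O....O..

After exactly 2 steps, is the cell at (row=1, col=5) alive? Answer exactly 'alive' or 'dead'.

Answer: alive

Derivation:
Simulating step by step:
Generation 0 (given above): 31 live cells
Generation 1: 41 live cells
.OOOOOOO
..OO.OOO
..O...OO
...OOO..
.OOO..O.
.O..O.OO
...OO..O
....OO.O
OOO..O.O
OO...OO.
Generation 2: 47 live cells
.OOOOOOO
..OO.OOO
..O...OO
.O.OOO.O
.OOO..OO
.O..O.OO
...OO..O
.OO.OO.O
OOO..O.O
OOO..OO.

Cell (1,5) at generation 2: 1 -> alive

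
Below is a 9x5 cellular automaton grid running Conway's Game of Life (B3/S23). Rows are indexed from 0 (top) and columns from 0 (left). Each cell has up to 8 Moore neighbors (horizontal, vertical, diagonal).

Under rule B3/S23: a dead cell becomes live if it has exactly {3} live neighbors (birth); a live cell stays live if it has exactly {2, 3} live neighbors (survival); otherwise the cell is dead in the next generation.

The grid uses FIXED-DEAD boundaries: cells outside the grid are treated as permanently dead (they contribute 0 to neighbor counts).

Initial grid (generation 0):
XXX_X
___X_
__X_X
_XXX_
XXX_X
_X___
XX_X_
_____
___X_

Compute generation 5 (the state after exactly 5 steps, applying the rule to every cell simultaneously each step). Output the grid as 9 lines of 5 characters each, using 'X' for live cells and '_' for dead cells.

Answer: _____
____X
_X__X
____X
_X___
__XX_
_X__X
_XXX_
__XX_

Derivation:
Simulating step by step:
Generation 0 (given above): 19 live cells
Generation 1: 14 live cells
_XXX_
____X
_X__X
X___X
X____
___X_
XXX__
__X__
_____
Generation 2: 14 live cells
__XX_
_X__X
___XX
XX___
_____
X_X__
_XXX_
__X__
_____
Generation 3: 15 live cells
__XX_
____X
XXXXX
_____
X____
__XX_
___X_
_XXX_
_____
Generation 4: 16 live cells
___X_
____X
_XXXX
X_XX_
_____
__XX_
_X__X
__XX_
__X__
Generation 5: 14 live cells
(generation 5 grid is the final answer)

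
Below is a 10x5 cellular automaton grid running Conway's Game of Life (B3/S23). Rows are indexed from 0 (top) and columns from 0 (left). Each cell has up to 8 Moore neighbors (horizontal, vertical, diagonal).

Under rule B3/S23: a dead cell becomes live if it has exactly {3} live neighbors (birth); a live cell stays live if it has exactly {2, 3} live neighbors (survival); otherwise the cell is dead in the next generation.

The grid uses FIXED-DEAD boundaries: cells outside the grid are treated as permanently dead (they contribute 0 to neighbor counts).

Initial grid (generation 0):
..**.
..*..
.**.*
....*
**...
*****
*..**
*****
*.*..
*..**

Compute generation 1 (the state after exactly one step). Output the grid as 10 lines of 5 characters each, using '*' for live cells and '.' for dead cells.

Answer: ..**.
.....
.**..
*.**.
*...*
....*
.....
*...*
*....
.*.*.

Derivation:
Simulating step by step:
Generation 0 (given above): 27 live cells
Generation 1: 15 live cells
(generation 1 grid is the final answer)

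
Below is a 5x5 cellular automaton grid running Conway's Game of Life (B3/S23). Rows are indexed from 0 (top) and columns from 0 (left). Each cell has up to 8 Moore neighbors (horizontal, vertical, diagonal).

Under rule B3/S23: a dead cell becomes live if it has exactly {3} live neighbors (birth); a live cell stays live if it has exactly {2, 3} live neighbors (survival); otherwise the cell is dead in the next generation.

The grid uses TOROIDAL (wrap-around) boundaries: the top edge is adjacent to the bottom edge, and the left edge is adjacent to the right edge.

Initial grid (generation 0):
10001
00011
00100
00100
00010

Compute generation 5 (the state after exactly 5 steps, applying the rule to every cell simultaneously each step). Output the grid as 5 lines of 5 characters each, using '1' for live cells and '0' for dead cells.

Simulating step by step:
Generation 0 (given above): 7 live cells
Generation 1: 9 live cells
10000
10011
00100
00110
00011
Generation 2: 12 live cells
10000
11011
01100
00101
00111
Generation 3: 8 live cells
00000
00011
00000
10001
11101
Generation 4: 9 live cells
01100
00000
10010
00011
01011
Generation 5: 9 live cells
(generation 5 grid is the final answer)

Answer: 11110
01100
00010
00000
01001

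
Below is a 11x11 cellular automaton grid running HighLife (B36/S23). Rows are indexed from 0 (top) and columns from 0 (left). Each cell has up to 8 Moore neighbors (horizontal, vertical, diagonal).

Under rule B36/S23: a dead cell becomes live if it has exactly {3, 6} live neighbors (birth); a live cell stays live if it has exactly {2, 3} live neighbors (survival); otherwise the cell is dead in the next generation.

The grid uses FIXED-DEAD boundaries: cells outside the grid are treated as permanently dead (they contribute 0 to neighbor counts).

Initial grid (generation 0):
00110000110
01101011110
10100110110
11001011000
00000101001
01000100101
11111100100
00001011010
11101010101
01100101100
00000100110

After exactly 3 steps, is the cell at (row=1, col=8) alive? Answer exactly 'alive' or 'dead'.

Answer: dead

Derivation:
Simulating step by step:
Generation 0 (given above): 55 live cells
Generation 1: 52 live cells
01110000010
00001010001
11101000010
11001000010
11001101110
11010101100
11110000100
01010110010
10101001000
10111100000
00000011110
Generation 2: 42 live cells
00110000000
10001100011
10101000011
00001000011
00010101010
00110100000
00010100110
00100111100
10010000000
00101100000
00011111100
Generation 3: 44 live cells
00011000000
00101100011
01001000100
00001100000
00110110111
00111100010
00010100110
00110111110
01110001000
00100001000
00010011000

Cell (1,8) at generation 3: 0 -> dead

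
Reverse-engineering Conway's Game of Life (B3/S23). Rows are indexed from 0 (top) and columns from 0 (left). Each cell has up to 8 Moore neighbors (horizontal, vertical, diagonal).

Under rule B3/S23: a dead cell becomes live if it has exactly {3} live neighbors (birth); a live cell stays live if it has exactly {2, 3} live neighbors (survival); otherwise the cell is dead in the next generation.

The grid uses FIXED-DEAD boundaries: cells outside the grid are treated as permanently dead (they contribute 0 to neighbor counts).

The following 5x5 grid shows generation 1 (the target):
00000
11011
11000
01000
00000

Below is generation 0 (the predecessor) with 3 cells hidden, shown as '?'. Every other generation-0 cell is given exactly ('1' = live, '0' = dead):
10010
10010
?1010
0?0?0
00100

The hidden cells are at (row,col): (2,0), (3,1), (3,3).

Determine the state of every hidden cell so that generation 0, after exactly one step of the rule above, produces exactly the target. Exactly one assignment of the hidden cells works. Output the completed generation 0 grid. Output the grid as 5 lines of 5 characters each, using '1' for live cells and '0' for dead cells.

Answer: 10010
10010
01010
01000
00100

Derivation:
Hidden generation-0 cells (in order): (2,0), (3,1), (3,3).
A hidden cell only influences target cells in its own 3x3 neighborhood. Try each of the 2^3 = 8 assignments, step the completed generation 0 forward once under B3/S23, and compare with the target:
  (2,0)=0 (3,1)=0 (3,3)=0 -> step gives (2,0)='0' but target has '1' -> reject
  (2,0)=0 (3,1)=0 (3,3)=1 -> step gives (2,0)='0' but target has '1' -> reject
  (2,0)=0 (3,1)=1 (3,3)=0 -> step reproduces the target at every cell -> ACCEPT
  (2,0)=0 (3,1)=1 (3,3)=1 -> step gives (2,3)='1' but target has '0' -> reject
  (2,0)=1 (3,1)=0 (3,3)=0 -> step gives (1,1)='0' but target has '1' -> reject
  (2,0)=1 (3,1)=0 (3,3)=1 -> step gives (1,1)='0' but target has '1' -> reject
  (2,0)=1 (3,1)=1 (3,3)=0 -> step gives (1,1)='0' but target has '1' -> reject
  (2,0)=1 (3,1)=1 (3,3)=1 -> step gives (1,1)='0' but target has '1' -> reject
Unique solution: (2,0)=dead, (3,1)=live, (3,3)=dead.
Check: live-neighbor counts of every cell in the completed generation 0:
12212
23423
32412
22421
12110
Applying B3/S23 to generation 0 with these counts gives:
00000
11011
11000
01000
00000
which matches the target exactly.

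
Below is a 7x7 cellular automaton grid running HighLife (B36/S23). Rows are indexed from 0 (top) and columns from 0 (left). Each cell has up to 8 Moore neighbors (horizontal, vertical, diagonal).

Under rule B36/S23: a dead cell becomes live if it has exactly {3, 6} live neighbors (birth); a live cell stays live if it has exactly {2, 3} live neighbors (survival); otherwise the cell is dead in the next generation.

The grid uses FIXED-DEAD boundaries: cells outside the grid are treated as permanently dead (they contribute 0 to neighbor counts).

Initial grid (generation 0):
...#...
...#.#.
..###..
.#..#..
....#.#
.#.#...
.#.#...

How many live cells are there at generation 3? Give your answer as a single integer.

Simulating step by step:
Generation 0 (given above): 14 live cells
Generation 1: 11 live cells
....#..
.......
..#..#.
..#.#..
..####.
...##..
.......
Generation 2: 8 live cells
.......
.......
...#...
.###...
..#..#.
..#..#.
.......
Generation 3: 5 live cells
.......
.......
...#...
.#.##..
....#..
.......
.......
Population at generation 3: 5

Answer: 5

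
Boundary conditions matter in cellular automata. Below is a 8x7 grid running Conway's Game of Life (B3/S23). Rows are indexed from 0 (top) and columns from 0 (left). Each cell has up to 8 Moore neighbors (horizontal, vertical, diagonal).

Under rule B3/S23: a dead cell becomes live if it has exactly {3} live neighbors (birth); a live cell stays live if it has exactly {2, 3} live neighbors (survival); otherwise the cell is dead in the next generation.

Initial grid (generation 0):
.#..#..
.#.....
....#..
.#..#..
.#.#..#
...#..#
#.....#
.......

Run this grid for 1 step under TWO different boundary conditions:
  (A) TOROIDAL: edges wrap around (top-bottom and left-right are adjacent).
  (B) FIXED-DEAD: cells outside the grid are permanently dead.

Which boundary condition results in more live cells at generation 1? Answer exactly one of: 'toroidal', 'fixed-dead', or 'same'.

Answer: toroidal

Derivation:
Under TOROIDAL boundary, generation 1:
.......
.......
.......
#.####.
...###.
..#..##
#.....#
#......
Population = 14

Under FIXED-DEAD boundary, generation 1:
.......
.......
.......
..####.
...###.
..#..##
.......
.......
Population = 10

Comparison: toroidal=14, fixed-dead=10 -> toroidal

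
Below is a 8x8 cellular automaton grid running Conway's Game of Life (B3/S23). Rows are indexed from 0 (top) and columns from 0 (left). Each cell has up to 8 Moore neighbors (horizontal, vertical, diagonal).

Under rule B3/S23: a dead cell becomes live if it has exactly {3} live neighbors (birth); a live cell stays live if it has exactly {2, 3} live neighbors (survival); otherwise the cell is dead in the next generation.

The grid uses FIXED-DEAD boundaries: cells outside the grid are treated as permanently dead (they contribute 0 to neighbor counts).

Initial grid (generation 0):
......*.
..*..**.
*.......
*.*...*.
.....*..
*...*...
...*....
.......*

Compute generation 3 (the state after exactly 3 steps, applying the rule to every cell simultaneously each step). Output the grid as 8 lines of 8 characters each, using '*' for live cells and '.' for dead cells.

Simulating step by step:
Generation 0 (given above): 13 live cells
Generation 1: 10 live cells
.....**.
.....**.
.....**.
.*......
.*...*..
....*...
........
........
Generation 2: 8 live cells
.....**.
....*..*
.....**.
.....**.
........
........
........
........
Generation 3: 8 live cells
(generation 3 grid is the final answer)

Answer: .....**.
....*..*
....*..*
.....**.
........
........
........
........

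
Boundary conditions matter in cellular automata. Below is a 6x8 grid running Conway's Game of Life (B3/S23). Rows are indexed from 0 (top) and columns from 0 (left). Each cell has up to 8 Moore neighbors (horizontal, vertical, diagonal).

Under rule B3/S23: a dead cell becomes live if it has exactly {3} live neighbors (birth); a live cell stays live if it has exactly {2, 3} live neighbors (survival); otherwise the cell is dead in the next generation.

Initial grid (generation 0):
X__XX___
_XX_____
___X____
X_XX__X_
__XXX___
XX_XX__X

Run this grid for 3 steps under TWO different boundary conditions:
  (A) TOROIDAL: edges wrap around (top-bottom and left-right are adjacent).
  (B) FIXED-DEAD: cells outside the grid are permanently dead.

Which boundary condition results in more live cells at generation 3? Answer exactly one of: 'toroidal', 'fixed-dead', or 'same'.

Answer: toroidal

Derivation:
Under TOROIDAL boundary, generation 3:
XXX____X
_X____X_
__XX____
__X_____
X____XXX
XXX_____
Population = 16

Under FIXED-DEAD boundary, generation 3:
__X_____
XX_XX___
__X_____
XXX_____
________
________
Population = 9

Comparison: toroidal=16, fixed-dead=9 -> toroidal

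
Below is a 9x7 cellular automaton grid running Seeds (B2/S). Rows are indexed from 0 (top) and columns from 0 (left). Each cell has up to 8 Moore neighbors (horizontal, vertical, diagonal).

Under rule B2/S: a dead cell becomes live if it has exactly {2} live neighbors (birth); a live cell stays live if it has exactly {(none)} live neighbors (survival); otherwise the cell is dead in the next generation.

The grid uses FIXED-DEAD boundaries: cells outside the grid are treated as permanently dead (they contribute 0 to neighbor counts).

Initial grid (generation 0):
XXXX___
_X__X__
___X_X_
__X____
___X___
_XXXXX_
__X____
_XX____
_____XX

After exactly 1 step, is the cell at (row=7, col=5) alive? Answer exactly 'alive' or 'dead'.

Simulating step by step:
Generation 0 (given above): 20 live cells
Generation 1: 11 live cells
____X__
_____X_
_X_____
_______
_____X_
_______
X____X_
___X_XX
_XX____

Cell (7,5) at generation 1: 1 -> alive

Answer: alive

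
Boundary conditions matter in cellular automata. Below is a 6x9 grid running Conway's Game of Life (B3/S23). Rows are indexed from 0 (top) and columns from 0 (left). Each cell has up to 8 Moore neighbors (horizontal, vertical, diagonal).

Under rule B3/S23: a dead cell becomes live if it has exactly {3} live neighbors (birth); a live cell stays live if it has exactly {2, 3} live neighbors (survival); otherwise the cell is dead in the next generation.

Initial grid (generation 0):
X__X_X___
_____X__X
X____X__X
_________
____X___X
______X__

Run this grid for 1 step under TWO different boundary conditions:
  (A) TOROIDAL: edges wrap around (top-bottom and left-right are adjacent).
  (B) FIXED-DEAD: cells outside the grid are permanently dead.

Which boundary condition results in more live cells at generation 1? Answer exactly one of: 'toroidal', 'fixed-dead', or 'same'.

Answer: toroidal

Derivation:
Under TOROIDAL boundary, generation 1:
____XXX__
_____XX_X
X_______X
X_______X
_________
____XX___
Population = 12

Under FIXED-DEAD boundary, generation 1:
____X____
_____XX__
_________
_________
_________
_________
Population = 3

Comparison: toroidal=12, fixed-dead=3 -> toroidal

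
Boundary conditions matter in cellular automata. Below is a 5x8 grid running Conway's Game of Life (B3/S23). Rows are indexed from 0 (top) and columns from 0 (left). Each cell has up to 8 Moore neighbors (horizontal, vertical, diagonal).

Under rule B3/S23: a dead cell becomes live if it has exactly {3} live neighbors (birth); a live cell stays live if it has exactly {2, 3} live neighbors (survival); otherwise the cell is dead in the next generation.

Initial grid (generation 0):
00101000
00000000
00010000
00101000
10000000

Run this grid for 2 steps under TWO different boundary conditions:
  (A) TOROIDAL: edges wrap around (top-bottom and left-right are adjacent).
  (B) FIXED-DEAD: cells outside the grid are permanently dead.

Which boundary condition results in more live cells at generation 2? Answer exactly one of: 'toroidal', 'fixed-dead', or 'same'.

Answer: toroidal

Derivation:
Under TOROIDAL boundary, generation 2:
00000000
00000000
00111000
00100000
00000000
Population = 4

Under FIXED-DEAD boundary, generation 2:
00000000
00000000
00111000
00000000
00000000
Population = 3

Comparison: toroidal=4, fixed-dead=3 -> toroidal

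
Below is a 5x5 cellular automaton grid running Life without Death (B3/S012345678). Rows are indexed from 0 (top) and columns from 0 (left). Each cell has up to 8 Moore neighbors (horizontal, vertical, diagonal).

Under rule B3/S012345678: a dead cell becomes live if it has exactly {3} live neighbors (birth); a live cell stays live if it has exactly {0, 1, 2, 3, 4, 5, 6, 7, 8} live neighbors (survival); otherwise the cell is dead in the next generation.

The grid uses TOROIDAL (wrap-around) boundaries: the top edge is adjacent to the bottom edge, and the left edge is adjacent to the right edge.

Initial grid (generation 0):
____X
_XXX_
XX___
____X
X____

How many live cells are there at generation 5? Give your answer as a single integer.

Answer: 18

Derivation:
Simulating step by step:
Generation 0 (given above): 8 live cells
Generation 1: 17 live cells
XXXXX
_XXXX
XX_XX
_X__X
X___X
Generation 2: 18 live cells
XXXXX
_XXXX
XX_XX
_XX_X
X___X
Generation 3: 18 live cells
XXXXX
_XXXX
XX_XX
_XX_X
X___X
Generation 4: 18 live cells
XXXXX
_XXXX
XX_XX
_XX_X
X___X
Generation 5: 18 live cells
XXXXX
_XXXX
XX_XX
_XX_X
X___X
Population at generation 5: 18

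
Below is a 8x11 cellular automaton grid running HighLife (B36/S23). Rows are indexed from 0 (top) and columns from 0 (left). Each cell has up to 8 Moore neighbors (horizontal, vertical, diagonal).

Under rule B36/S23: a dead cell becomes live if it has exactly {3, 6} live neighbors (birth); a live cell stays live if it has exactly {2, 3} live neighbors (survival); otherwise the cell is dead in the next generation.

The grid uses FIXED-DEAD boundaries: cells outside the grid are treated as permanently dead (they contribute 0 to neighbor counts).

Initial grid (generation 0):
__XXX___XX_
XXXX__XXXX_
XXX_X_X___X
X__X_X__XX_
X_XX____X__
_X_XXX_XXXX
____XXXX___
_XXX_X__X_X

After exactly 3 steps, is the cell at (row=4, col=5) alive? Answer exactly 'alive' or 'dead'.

Answer: alive

Derivation:
Simulating step by step:
Generation 0 (given above): 46 live cells
Generation 1: 28 live cells
____X____X_
X_____X___X
____X_X___X
XX___X_XXX_
X___XXX__XX
_X_______X_
_X________X
__XX_X_X___
Generation 2: 23 live cells
___________
_________XX
XX____X_X_X
XX_____XX__
X___XXXX__X
XX___X___X_
_X_________
__X________
Generation 3: 18 live cells
___________
_________XX
XX______X_X
________X__
____XX_X_X_
XX__XX_____
XXX________
___________

Cell (4,5) at generation 3: 1 -> alive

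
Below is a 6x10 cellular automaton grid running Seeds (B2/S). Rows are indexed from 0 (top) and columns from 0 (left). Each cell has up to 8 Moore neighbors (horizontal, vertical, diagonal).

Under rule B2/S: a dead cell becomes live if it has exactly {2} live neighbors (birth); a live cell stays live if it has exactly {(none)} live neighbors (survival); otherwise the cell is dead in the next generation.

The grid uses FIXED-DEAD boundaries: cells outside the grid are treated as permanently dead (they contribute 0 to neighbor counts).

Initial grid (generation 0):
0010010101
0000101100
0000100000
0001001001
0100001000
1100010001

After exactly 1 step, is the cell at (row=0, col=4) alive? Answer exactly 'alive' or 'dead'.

Simulating step by step:
Generation 0 (given above): 17 live cells
Generation 1: 12 live cells
0001100000
0000000000
0000000010
0010100100
0000100111
0010001000

Cell (0,4) at generation 1: 1 -> alive

Answer: alive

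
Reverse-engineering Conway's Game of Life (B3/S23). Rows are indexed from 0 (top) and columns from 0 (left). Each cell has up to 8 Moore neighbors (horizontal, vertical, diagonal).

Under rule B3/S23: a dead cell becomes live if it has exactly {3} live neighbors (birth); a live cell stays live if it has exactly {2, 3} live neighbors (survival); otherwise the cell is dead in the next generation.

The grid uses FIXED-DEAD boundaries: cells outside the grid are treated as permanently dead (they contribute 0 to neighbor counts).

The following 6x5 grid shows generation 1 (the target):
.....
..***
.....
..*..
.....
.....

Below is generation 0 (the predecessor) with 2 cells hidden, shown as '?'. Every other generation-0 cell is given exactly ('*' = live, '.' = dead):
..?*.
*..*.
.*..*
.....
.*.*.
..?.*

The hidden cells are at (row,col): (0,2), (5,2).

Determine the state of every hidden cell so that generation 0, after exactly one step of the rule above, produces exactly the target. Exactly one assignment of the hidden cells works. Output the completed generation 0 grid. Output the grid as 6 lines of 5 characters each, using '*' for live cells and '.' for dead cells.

Hidden generation-0 cells (in order): (0,2), (5,2).
A hidden cell only influences target cells in its own 3x3 neighborhood. Try each of the 2^2 = 4 assignments, step the completed generation 0 forward once under B3/S23, and compare with the target:
  (0,2)=. (5,2)=. -> step reproduces the target at every cell -> ACCEPT
  (0,2)=. (5,2)=* -> step gives (4,2)='*' but target has '.' -> reject
  (0,2)=* (5,2)=. -> step gives (0,2)='*' but target has '.' -> reject
  (0,2)=* (5,2)=* -> step gives (0,2)='*' but target has '.' -> reject
Unique solution: (0,2)=dead, (5,2)=dead.
Check: live-neighbor counts of every cell in the completed generation 0:
11212
12323
21221
22322
10212
11221
Applying B3/S23 to generation 0 with these counts gives:
.....
..***
.....
..*..
.....
.....
which matches the target exactly.

Answer: ...*.
*..*.
.*..*
.....
.*.*.
....*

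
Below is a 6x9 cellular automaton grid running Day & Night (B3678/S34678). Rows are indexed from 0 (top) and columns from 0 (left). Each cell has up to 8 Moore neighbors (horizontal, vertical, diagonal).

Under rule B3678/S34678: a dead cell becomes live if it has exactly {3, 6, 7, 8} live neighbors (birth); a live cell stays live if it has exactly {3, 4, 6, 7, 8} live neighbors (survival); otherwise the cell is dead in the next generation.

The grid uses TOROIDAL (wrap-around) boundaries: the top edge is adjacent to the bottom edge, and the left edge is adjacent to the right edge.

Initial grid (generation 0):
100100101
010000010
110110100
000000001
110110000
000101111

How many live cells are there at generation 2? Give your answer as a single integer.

Answer: 31

Derivation:
Simulating step by step:
Generation 0 (given above): 21 live cells
Generation 1: 29 live cells
101011111
010111110
101000011
000001000
101011100
010101111
Generation 2: 31 live cells
101011110
010110111
010100011
100111010
010110001
010111110
Population at generation 2: 31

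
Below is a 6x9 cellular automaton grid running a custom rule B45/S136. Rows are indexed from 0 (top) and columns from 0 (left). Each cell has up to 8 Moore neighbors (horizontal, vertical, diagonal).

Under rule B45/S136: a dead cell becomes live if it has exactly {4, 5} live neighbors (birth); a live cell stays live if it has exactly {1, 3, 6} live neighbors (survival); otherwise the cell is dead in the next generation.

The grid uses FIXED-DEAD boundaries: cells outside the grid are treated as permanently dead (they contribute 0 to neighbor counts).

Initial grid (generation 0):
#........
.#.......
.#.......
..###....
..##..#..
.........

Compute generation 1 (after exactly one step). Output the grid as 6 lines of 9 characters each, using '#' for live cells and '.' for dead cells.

Answer: #........
.........
..#......
.........
..#......
.........

Derivation:
Simulating step by step:
Generation 0 (given above): 9 live cells
Generation 1: 3 live cells
(generation 1 grid is the final answer)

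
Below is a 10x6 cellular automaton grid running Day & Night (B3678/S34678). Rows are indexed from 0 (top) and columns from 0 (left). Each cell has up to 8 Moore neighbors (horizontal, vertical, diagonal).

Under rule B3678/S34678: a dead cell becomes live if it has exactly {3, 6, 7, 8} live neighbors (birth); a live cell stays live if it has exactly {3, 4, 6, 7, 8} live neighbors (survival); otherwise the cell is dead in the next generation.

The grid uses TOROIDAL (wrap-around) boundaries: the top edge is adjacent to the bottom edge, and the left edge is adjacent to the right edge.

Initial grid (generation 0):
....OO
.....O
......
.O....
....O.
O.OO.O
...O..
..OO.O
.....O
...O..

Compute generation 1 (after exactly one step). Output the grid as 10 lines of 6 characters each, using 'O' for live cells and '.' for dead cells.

Simulating step by step:
Generation 0 (given above): 15 live cells
Generation 1: 15 live cells
(generation 1 grid is the final answer)

Answer: ....O.
....O.
......
......
OOOO.O
...O..
OO.O.O
......
..OO..
.....O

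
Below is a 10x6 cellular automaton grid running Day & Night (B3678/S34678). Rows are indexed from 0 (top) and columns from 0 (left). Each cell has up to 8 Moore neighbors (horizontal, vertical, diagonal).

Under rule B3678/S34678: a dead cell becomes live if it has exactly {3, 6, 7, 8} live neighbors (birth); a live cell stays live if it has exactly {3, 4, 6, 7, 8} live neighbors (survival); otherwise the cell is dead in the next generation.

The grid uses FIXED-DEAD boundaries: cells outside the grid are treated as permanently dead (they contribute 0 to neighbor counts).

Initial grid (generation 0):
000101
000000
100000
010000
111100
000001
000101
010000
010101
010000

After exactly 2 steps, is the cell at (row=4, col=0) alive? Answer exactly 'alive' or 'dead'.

Answer: alive

Derivation:
Simulating step by step:
Generation 0 (given above): 16 live cells
Generation 1: 8 live cells
000000
000000
000000
010000
011000
010100
000010
000000
100000
001000
Generation 2: 4 live cells
000000
000000
000000
001000
111000
000000
000000
000000
000000
000000

Cell (4,0) at generation 2: 1 -> alive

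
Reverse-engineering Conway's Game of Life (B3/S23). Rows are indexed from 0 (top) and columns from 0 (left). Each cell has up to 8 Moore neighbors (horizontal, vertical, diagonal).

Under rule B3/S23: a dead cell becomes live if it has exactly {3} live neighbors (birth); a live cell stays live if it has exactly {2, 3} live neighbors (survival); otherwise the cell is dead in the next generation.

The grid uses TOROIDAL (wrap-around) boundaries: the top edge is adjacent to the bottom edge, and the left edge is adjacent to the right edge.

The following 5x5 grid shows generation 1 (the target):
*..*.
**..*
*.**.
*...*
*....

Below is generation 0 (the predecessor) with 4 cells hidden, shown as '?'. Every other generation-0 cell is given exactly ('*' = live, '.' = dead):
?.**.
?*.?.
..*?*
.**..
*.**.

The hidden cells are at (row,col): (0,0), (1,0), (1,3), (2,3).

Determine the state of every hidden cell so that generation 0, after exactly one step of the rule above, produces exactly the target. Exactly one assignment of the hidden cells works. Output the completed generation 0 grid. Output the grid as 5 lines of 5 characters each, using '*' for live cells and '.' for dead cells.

Hidden generation-0 cells (in order): (0,0), (1,0), (1,3), (2,3).
A hidden cell only influences target cells in its own 3x3 neighborhood. Try each of the 2^4 = 16 assignments, step the completed generation 0 forward once under B3/S23, and compare with the target:
  (0,0)=. (1,0)=. (1,3)=. (2,3)=. -> step gives (0,0)='.' but target has '*' -> reject
  (0,0)=. (1,0)=. (1,3)=. (2,3)=* -> step gives (0,0)='.' but target has '*' -> reject
  (0,0)=. (1,0)=. (1,3)=* (2,3)=. -> step gives (0,0)='.' but target has '*' -> reject
  (0,0)=. (1,0)=. (1,3)=* (2,3)=* -> step gives (0,0)='.' but target has '*' -> reject
  (0,0)=. (1,0)=* (1,3)=. (2,3)=. -> step gives (2,0)='.' but target has '*' -> reject
  (0,0)=. (1,0)=* (1,3)=. (2,3)=* -> step gives (1,4)='.' but target has '*' -> reject
  (0,0)=. (1,0)=* (1,3)=* (2,3)=. -> step gives (0,3)='.' but target has '*' -> reject
  (0,0)=. (1,0)=* (1,3)=* (2,3)=* -> step gives (0,3)='.' but target has '*' -> reject
  (0,0)=* (1,0)=. (1,3)=. (2,3)=. -> step reproduces the target at every cell -> ACCEPT
  (0,0)=* (1,0)=. (1,3)=. (2,3)=* -> step gives (1,4)='.' but target has '*' -> reject
  (0,0)=* (1,0)=. (1,3)=* (2,3)=. -> step gives (0,3)='.' but target has '*' -> reject
  (0,0)=* (1,0)=. (1,3)=* (2,3)=* -> step gives (0,3)='.' but target has '*' -> reject
  (0,0)=* (1,0)=* (1,3)=. (2,3)=. -> step gives (1,1)='.' but target has '*' -> reject
  (0,0)=* (1,0)=* (1,3)=. (2,3)=* -> step gives (1,1)='.' but target has '*' -> reject
  (0,0)=* (1,0)=* (1,3)=* (2,3)=. -> step gives (0,3)='.' but target has '*' -> reject
  (0,0)=* (1,0)=* (1,3)=* (2,3)=* -> step gives (0,3)='.' but target has '*' -> reject
Unique solution: (0,0)=live, (1,0)=dead, (1,3)=dead, (2,3)=dead.
Check: live-neighbor counts of every cell in the completed generation 0:
25434
33443
34330
34453
26544
Applying B3/S23 to generation 0 with these counts gives:
*..*.
**..*
*.**.
*...*
*....
which matches the target exactly.

Answer: *.**.
.*...
..*.*
.**..
*.**.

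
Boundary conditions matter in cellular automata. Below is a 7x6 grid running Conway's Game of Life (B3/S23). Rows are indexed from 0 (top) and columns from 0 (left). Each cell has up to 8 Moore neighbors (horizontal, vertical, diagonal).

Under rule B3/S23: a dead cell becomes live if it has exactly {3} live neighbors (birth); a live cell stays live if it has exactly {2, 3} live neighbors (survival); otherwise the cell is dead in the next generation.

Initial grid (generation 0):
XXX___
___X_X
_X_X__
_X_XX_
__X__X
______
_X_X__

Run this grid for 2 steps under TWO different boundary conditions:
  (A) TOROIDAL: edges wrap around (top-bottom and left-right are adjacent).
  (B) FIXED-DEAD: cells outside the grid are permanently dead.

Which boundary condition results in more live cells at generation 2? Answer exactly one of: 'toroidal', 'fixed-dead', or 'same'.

Under TOROIDAL boundary, generation 2:
XX_XX_
XX____
XX____
XX____
____XX
__X___
X__X_X
Population = 16

Under FIXED-DEAD boundary, generation 2:
_XXX__
_X_XX_
______
______
_X__X_
__X___
______
Population = 9

Comparison: toroidal=16, fixed-dead=9 -> toroidal

Answer: toroidal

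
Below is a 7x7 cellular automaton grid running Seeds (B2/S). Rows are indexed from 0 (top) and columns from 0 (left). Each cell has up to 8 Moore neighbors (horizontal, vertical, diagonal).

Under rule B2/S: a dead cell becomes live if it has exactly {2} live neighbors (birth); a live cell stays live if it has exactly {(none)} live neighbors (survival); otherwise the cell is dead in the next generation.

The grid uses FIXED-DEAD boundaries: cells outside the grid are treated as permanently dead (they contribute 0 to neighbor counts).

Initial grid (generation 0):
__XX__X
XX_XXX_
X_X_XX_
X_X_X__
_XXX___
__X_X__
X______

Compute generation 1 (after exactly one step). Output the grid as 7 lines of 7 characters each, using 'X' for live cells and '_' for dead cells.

Answer: X______
_______
______X
_______
X____X_
X______
_X_X___

Derivation:
Simulating step by step:
Generation 0 (given above): 21 live cells
Generation 1: 7 live cells
(generation 1 grid is the final answer)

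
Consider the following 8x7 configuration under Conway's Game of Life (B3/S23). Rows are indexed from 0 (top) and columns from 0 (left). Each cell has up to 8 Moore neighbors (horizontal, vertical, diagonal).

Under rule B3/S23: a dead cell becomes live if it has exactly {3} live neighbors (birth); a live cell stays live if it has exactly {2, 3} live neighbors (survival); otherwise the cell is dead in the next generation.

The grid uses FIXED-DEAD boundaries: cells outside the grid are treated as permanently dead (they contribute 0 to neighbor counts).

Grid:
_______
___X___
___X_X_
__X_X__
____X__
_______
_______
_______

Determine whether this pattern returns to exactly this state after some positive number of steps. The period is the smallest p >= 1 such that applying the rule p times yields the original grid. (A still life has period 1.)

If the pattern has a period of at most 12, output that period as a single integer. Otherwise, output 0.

Answer: 2

Derivation:
Simulating and comparing each generation to the original:
Gen 0 (original, given above): 6 live cells
Gen 1: 6 live cells, differs from original
Gen 2: 6 live cells, MATCHES original -> period = 2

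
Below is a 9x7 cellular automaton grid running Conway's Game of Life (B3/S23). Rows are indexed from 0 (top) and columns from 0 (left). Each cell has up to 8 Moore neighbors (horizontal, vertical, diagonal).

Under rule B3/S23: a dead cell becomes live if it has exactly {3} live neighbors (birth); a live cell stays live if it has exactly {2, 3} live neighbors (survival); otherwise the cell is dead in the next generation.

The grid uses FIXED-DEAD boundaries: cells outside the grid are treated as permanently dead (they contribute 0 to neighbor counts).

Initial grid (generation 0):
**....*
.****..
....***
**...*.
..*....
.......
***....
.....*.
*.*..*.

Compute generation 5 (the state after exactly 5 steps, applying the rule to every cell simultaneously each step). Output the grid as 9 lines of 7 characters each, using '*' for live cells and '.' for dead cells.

Answer: .......
..**.**
*.**..*
*.***.*
.....*.
.*...*.
.*.....
.*.....
.......

Derivation:
Simulating step by step:
Generation 0 (given above): 21 live cells
Generation 1: 20 live cells
**.*...
*****.*
*.....*
.*..***
.*.....
..*....
.*.....
*.*....
.......
Generation 2: 20 live cells
*..**..
...***.
*.....*
**...**
.**..*.
.**....
.**....
.*.....
.......
Generation 3: 18 live cells
...*.*.
...*.*.
**....*
*.*..**
.....**
*..*...
*......
.**....
.......
Generation 4: 16 live cells
.......
..*..**
***.*.*
*......
.*..***
.......
*.*....
.*.....
.......
Generation 5: 18 live cells
(generation 5 grid is the final answer)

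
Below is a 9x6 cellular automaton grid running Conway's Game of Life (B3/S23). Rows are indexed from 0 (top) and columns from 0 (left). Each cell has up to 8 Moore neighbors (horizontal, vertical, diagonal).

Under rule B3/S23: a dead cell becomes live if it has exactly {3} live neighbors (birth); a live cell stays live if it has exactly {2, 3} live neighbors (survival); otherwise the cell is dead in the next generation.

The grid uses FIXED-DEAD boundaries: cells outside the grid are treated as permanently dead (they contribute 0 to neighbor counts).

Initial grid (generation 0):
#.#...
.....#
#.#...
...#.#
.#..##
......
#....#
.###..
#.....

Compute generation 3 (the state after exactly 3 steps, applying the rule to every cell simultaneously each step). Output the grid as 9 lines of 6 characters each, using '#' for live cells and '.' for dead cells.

Answer: ......
...#..
..#.#.
.#....
..#..#
.#..#.
.##...
#..#..
.#....

Derivation:
Simulating step by step:
Generation 0 (given above): 16 live cells
Generation 1: 16 live cells
......
......
....#.
.###.#
....##
....##
.##...
###...
.##...
Generation 2: 17 live cells
......
......
..###.
..##.#
..#...
...###
#.##..
#..#..
#.#...
Generation 3: 13 live cells
(generation 3 grid is the final answer)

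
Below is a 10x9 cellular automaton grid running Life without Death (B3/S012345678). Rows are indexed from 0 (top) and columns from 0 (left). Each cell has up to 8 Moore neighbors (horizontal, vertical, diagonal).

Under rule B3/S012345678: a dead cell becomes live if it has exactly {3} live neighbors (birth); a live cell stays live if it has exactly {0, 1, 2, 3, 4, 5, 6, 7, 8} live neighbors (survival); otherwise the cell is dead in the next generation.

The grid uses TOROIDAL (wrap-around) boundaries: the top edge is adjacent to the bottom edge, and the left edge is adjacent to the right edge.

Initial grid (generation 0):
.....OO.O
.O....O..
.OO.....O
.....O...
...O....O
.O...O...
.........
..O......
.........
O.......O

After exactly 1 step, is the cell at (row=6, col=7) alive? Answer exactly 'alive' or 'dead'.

Answer: dead

Derivation:
Simulating step by step:
Generation 0 (given above): 16 live cells
Generation 1: 23 live cells
.....OO.O
.OO..OO..
OOO.....O
O.O..O...
...OO...O
.O...O...
.........
..O......
.........
O......OO

Cell (6,7) at generation 1: 0 -> dead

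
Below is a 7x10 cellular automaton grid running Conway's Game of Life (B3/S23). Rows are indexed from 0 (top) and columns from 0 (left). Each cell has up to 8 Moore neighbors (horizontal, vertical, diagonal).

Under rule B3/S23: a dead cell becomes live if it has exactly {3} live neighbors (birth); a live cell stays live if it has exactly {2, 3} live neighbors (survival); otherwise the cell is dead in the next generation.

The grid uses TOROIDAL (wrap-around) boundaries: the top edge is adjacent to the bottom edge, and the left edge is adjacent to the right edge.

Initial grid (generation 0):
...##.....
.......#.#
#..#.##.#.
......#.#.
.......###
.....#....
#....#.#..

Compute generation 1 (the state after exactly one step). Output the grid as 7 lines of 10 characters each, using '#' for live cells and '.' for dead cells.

Simulating step by step:
Generation 0 (given above): 18 live cells
Generation 1: 22 live cells
(generation 1 grid is the final answer)

Answer: ....#.#.#.
...#.#####
.....##.#.
.....##...
......####
.......#.#
.....##...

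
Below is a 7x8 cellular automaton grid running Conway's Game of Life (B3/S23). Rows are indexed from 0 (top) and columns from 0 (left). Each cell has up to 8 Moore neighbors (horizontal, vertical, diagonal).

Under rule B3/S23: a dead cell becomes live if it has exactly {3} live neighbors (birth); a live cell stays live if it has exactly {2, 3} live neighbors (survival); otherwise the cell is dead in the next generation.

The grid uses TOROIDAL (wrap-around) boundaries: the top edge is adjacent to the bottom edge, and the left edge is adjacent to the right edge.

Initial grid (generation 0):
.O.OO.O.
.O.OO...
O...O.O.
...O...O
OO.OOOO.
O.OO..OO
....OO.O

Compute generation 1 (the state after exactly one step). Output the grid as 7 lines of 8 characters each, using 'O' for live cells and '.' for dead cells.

Simulating step by step:
Generation 0 (given above): 26 live cells
Generation 1: 17 live cells
(generation 1 grid is the final answer)

Answer: O.....O.
OO.....O
O.O.OO.O
.OOO....
.O...O..
..O.....
.O......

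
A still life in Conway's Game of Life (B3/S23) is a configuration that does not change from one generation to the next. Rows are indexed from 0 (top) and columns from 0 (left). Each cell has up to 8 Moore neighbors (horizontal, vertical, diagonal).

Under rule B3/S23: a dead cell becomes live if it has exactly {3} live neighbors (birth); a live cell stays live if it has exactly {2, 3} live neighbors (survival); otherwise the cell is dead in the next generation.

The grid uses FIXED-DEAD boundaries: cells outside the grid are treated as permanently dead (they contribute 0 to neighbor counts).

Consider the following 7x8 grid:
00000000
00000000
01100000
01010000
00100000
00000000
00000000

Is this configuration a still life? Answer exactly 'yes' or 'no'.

Answer: yes

Derivation:
Compute generation 1 and compare to generation 0 (given above):
Generation 1:
00000000
00000000
01100000
01010000
00100000
00000000
00000000
The grids are IDENTICAL -> still life.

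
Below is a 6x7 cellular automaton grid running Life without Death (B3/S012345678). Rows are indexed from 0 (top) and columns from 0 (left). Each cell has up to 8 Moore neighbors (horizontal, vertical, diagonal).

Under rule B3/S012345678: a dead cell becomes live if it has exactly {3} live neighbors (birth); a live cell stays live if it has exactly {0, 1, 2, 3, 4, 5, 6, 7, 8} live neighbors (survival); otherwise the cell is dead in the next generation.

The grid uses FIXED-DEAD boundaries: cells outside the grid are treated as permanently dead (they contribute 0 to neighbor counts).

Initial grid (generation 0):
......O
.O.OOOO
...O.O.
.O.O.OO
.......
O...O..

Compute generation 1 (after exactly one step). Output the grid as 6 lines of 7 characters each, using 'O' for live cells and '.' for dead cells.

Answer: ....O.O
.OOOOOO
...O.O.
.OOO.OO
....OO.
O...O..

Derivation:
Simulating step by step:
Generation 0 (given above): 14 live cells
Generation 1: 19 live cells
(generation 1 grid is the final answer)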